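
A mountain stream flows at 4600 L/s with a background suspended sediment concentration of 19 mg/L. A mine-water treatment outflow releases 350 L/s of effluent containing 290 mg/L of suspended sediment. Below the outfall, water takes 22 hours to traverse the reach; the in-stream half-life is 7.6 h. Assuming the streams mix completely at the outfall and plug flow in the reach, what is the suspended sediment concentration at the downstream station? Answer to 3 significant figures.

5.13 mg/L

Flow-weighted average: C = (4600·19.00 + 350.0·290.0) / 4950 = 188900/4950 = 38.16 mg/L.
Half-life 7.6 h → k = ln 2 / 7.6 = 0.09120 h⁻¹ = 2.189 d⁻¹.
Applying C = C₀e^(−kt): 38.16 × 0.1345 = 5.131 mg/L.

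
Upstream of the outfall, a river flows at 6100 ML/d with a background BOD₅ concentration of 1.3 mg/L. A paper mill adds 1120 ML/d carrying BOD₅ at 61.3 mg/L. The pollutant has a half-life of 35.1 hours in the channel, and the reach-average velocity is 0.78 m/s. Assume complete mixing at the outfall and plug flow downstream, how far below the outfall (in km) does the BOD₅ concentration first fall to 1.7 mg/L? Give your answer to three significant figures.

Conservation of mass: C = (6100·1.300 + 1120·61.30) / 7220 = 76590/7220 = 10.61 mg/L.
Half-life 35.1 h → k = ln 2 / 35.1 = 0.01975 h⁻¹ = 0.4739 d⁻¹.
Set 10.61·exp(−k·t) = 1.7 → t = ln(10.61/1.7)/k = 333800 s = 92.72 h.
Distance = v·t = 0.78·333800 = 260300 m = 260.3 km.

260 km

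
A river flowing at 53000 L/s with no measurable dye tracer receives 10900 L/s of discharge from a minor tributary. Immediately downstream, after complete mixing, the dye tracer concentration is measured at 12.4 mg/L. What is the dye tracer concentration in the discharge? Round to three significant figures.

72.7 mg/L

Mass balance: 53000·0 + 10900·Cₑ = 63900·12.40
→ Cₑ = (63900·12.40 − 53000·0) / 10900 = 72.69 mg/L.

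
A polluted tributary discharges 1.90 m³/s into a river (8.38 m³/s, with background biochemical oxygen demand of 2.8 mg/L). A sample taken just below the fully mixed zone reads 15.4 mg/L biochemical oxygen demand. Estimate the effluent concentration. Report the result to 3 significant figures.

Mass balance: 8.380·2.800 + 1.900·Cₑ = 10.28·15.40
→ Cₑ = (10.28·15.40 − 8.380·2.800) / 1.900 = 70.97 mg/L.

71.0 mg/L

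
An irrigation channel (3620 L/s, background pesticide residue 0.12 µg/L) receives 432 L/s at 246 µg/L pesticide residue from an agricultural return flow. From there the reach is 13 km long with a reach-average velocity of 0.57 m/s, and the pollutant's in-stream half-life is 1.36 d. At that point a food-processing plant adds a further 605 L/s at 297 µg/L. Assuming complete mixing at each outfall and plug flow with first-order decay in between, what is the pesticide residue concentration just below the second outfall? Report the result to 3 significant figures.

58.6 µg/L

Conservation of mass: C = (3620·0.1200 + 432.0·246.0) / 4052 = 106700/4052 = 26.33 µg/L; combined flow 4052 L/s.
Travel time t = 13·1000 / 0.57 = 22810 s = 6.335 h.
Half-life 1.36 d → k = ln 2 / 1.36 = 0.5097 d⁻¹.
Applying C = C₀e^(−kt): 26.33 × 0.8741 = 23.02 µg/L.
Second outfall: C = (4052·23.02 + 605.0·297.0)/4657 = 58.61 µg/L.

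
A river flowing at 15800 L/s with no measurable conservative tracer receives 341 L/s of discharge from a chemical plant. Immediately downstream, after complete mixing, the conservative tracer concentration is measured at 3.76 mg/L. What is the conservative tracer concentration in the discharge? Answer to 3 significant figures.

Mass balance: 15800·0 + 341.0·Cₑ = 16140·3.760
→ Cₑ = (16140·3.760 − 15800·0) / 341.0 = 178.0 mg/L.

178 mg/L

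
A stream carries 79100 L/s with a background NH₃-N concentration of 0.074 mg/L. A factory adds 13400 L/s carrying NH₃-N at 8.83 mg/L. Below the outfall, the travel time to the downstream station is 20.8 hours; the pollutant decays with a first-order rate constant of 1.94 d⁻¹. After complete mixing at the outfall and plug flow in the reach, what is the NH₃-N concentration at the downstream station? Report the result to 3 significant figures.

Mixed concentration C = ΣQC/ΣQ = (79100·0.07400 + 13400·8.830) / 92500 = 124200/92500 = 1.342 mg/L.
After decay, C = 1.342 × e^(−kt) = 1.342 × 0.1861 = 0.2499 mg/L.

0.250 mg/L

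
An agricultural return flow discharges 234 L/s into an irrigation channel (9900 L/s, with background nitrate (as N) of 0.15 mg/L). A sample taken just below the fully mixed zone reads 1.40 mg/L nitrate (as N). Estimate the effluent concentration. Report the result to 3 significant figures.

54.3 mg/L

Mass balance: 9900·0.1500 + 234.0·Cₑ = 10130·1.400
→ Cₑ = (10130·1.400 − 9900·0.1500) / 234.0 = 54.28 mg/L.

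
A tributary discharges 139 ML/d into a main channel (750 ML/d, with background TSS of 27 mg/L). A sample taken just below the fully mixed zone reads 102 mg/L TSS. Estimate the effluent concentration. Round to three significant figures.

Mass balance: 750.0·27.00 + 139.0·Cₑ = 889.0·102.0
→ Cₑ = (889.0·102.0 − 750.0·27.00) / 139.0 = 506.7 mg/L.

507 mg/L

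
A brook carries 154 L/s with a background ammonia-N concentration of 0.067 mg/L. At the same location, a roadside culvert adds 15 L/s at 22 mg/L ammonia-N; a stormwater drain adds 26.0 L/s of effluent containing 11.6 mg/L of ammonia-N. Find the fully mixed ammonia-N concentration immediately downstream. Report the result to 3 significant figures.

3.29 mg/L

Flow-weighted average: C = (154.0·0.06700 + 15.00·22.00 + 26.00·11.60) / 195.0 = 641.9/195.0 = 3.292 mg/L.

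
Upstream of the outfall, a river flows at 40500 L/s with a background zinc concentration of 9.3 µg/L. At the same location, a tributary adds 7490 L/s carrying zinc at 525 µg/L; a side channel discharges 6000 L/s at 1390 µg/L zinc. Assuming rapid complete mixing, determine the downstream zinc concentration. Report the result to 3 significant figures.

234 µg/L

Flow-weighted average: C = (40500·9.300 + 7490·525.0 + 6000·1390) / 53990 = 12650000/53990 = 234.3 µg/L.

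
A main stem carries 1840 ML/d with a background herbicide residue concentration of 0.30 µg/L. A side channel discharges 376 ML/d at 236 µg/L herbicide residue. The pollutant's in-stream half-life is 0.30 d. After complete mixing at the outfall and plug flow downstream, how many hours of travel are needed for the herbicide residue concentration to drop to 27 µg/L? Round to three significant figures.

Mass balance: C = (1840·0.3000 + 376.0·236.0) / 2216 = 89290/2216 = 40.29 µg/L.
Half-life 0.30 d → k = ln 2 / 0.30 = 2.310 d⁻¹.
40.29·exp(−k·t) = 27 → t = ln(40.29/27)/k = 14970 s = 4.158 h.

4.16 h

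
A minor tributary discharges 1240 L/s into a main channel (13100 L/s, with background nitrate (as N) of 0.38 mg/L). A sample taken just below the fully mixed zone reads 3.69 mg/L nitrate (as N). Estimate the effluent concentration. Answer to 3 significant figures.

38.7 mg/L

Mass balance: 13100·0.3800 + 1240·Cₑ = 14340·3.690
→ Cₑ = (14340·3.690 − 13100·0.3800) / 1240 = 38.66 mg/L.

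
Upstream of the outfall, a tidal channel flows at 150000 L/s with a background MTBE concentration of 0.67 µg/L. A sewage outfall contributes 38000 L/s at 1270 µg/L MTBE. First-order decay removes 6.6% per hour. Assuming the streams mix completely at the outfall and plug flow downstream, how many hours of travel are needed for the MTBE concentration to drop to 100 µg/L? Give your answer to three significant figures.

Flow-weighted average: C = (150000·0.6700 + 38000·1270) / 188000 = 48360000/188000 = 257.2 µg/L.
6.6%/h lost → k = −ln(1 − 0.066) = 0.06828 h⁻¹.
257.2·exp(−k·t) = 100 → t = ln(257.2/100)/k = 49820 s = 13.84 h.

13.8 h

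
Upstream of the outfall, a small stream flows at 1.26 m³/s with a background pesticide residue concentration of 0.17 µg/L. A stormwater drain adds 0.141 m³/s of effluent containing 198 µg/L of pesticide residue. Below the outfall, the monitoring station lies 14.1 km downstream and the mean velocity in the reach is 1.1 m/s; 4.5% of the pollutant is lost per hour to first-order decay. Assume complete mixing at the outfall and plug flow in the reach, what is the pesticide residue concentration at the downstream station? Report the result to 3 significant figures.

Flow-weighted average: C = (1.260·0.1700 + 0.1410·198.0) / 1.401 = 28.13/1.401 = 20.08 µg/L.
Travel time t = 14.1·1000 / 1.1 = 12820 s = 3.561 h.
4.5%/h lost → k = −ln(1 − 0.045) = 0.04604 h⁻¹.
Applying C = C₀e^(−kt): 20.08 × 0.8488 = 17.04 µg/L.

17.0 µg/L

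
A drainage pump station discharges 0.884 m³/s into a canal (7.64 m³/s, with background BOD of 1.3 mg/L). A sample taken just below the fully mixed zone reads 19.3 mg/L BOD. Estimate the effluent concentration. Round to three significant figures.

Mass balance: 7.640·1.300 + 0.8840·Cₑ = 8.524·19.30
→ Cₑ = (8.524·19.30 − 7.640·1.300) / 0.8840 = 174.9 mg/L.

175 mg/L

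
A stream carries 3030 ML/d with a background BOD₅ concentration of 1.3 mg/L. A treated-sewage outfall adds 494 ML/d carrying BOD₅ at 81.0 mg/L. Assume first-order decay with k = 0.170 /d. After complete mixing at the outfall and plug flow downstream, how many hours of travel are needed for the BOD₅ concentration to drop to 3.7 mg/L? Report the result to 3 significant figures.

172 h

Mass balance: C = (3030·1.300 + 494.0·81.00) / 3524 = 43950/3524 = 12.47 mg/L.
12.47·exp(−k·t) = 3.7 → t = ln(12.47/3.7)/k = 617600 s = 171.6 h.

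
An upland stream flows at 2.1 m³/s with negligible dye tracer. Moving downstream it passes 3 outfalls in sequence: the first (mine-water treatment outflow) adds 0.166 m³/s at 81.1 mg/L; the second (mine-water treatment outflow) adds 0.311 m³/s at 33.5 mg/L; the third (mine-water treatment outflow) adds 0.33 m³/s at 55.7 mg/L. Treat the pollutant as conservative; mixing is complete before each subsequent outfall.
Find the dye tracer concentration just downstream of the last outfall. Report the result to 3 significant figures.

Outfall 1: combined Q = 2.266 m³/s; C = (2.100·0 + 0.1660·81.10)/2.266 = 5.941 mg/L.
Outfall 2: combined Q = 2.577 m³/s; C = (2.266·5.941 + 0.3110·33.50)/2.577 = 9.267 mg/L.
Outfall 3: combined Q = 2.907 m³/s; C = (2.577·9.267 + 0.3300·55.70)/2.907 = 14.54 mg/L.

14.5 mg/L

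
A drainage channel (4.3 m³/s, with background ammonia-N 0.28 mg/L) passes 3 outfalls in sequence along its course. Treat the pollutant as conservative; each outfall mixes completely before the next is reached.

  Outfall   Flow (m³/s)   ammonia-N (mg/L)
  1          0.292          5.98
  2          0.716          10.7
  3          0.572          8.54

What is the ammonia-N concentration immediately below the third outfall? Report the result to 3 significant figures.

Below outfall 1: Q → 4.592 m³/s, C = (4.300·0.2800 + 0.2920·5.980)/4.592 = 0.6425 mg/L.
Below outfall 2: Q → 5.308 m³/s, C = (4.592·0.6425 + 0.7160·10.70)/5.308 = 1.999 mg/L.
Below outfall 3: Q → 5.880 m³/s, C = (5.308·1.999 + 0.5720·8.540)/5.880 = 2.635 mg/L.

2.64 mg/L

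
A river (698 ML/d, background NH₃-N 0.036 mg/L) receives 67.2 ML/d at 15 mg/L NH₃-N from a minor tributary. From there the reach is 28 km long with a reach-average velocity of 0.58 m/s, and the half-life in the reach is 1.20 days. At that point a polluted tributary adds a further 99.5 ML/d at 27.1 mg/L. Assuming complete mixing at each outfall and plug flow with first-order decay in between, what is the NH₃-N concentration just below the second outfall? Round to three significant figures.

3.98 mg/L

After mixing, C = (698.0·0.03600 + 67.20·15.00) / 765.2 = 1033/765.2 = 1.350 mg/L; combined flow 765.2 ML/d.
Travel time t = 28·1000 / 0.58 = 48280 s = 13.41 h.
Half-life 1.20 d → k = ln 2 / 1.20 = 0.5776 d⁻¹.
Decay over the reach: 1.350·exp(−kt) = 1.350·0.7242 = 0.9777 mg/L.
At the second outfall, C = (765.2·0.9777 + 99.50·27.10) / (765.2 + 99.50) = 3.984 mg/L.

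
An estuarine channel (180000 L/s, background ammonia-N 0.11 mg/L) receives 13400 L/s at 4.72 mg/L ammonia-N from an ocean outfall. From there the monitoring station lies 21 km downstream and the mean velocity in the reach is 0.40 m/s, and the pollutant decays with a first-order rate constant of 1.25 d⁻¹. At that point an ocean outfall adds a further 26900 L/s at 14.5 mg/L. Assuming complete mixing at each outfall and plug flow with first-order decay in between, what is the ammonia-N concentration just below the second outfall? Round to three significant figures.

Conservation of mass: C = (180000·0.1100 + 13400·4.720) / 193400 = 83050/193400 = 0.4294 mg/L; combined flow 193400 L/s.
Travel time t = 21·1000 / 0.40 = 52500 s = 14.58 h.
After decay, C = 0.4294 × e^(−kt) = 0.4294 × 0.4679 = 0.2009 mg/L.
Second outfall: C = (193400·0.2009 + 26900·14.50)/220300 = 1.947 mg/L.

1.95 mg/L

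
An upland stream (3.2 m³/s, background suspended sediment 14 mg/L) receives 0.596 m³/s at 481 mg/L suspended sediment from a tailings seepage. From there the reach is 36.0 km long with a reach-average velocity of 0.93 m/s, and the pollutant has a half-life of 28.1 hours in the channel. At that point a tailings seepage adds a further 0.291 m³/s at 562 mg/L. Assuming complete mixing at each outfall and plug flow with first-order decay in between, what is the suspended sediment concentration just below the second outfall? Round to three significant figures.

102 mg/L

Conservation of mass: C = (3.200·14.00 + 0.5960·481.0) / 3.796 = 331.5/3.796 = 87.32 mg/L; combined flow 3.796 m³/s.
Travel time t = 36.0·1000 / 0.93 = 38710 s = 10.75 h.
Half-life 28.1 h → k = ln 2 / 28.1 = 0.02467 h⁻¹ = 0.5920 d⁻¹.
Applying C = C₀e^(−kt): 87.32 × 0.7670 = 66.98 mg/L.
At the second outfall, C = (3.796·66.98 + 0.2910·562.0) / (3.796 + 0.2910) = 102.2 mg/L.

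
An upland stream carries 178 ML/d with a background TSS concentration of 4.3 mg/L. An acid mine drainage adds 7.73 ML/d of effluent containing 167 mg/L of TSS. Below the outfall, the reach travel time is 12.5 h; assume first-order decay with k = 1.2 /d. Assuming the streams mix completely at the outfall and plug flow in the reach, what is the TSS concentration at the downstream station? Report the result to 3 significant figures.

5.93 mg/L

Conservation of mass: C = (178.0·4.300 + 7.730·167.0) / 185.7 = 2056/185.7 = 11.07 mg/L.
Applying C = C₀e^(−kt): 11.07 × 0.5353 = 5.926 mg/L.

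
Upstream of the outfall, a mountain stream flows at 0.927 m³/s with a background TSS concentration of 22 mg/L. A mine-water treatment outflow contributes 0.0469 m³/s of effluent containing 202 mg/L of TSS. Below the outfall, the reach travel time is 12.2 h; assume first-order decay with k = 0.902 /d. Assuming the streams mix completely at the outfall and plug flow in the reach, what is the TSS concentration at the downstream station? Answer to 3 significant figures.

19.4 mg/L

Mass balance: C = (0.9270·22.00 + 0.04690·202.0) / 0.9739 = 29.87/0.9739 = 30.67 mg/L.
After decay, C = 30.67 × e^(−kt) = 30.67 × 0.6322 = 19.39 mg/L.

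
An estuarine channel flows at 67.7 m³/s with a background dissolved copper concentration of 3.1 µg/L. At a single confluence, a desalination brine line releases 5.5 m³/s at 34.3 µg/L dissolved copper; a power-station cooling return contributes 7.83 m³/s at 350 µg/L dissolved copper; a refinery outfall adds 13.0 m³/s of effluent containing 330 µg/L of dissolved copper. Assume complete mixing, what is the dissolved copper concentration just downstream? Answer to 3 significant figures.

79.0 µg/L

Mixed concentration C = ΣQC/ΣQ = (67.70·3.100 + 5.500·34.30 + 7.830·350.0 + 13.00·330.0) / 94.03 = 7429/94.03 = 79.01 µg/L.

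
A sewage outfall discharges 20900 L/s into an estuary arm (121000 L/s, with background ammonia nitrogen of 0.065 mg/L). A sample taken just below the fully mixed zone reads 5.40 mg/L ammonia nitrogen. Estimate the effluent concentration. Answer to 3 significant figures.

Mass balance: 121000·0.06500 + 20900·Cₑ = 141900·5.400
→ Cₑ = (141900·5.400 − 121000·0.06500) / 20900 = 36.29 mg/L.

36.3 mg/L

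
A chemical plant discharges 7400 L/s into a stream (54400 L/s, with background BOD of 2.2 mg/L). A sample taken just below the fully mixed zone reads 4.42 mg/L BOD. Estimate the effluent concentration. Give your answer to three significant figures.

20.7 mg/L

Mass balance: 54400·2.200 + 7400·Cₑ = 61800·4.420
→ Cₑ = (61800·4.420 − 54400·2.200) / 7400 = 20.74 mg/L.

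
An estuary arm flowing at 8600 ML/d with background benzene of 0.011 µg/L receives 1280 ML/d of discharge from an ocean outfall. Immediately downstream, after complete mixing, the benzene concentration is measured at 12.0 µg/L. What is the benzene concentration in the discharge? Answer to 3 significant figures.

Mass balance: 8600·0.01100 + 1280·Cₑ = 9880·12.00
→ Cₑ = (9880·12.00 − 8600·0.01100) / 1280 = 92.55 µg/L.

92.6 µg/L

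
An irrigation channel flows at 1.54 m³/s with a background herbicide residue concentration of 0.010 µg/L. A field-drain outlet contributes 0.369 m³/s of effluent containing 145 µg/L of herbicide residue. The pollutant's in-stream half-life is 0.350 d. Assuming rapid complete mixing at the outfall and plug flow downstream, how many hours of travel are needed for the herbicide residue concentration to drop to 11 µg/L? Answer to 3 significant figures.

Mass balance: C = (1.540·0.01000 + 0.3690·145.0) / 1.909 = 53.52/1.909 = 28.04 µg/L.
Half-life 0.350 d → k = ln 2 / 0.350 = 1.980 d⁻¹.
28.04·exp(−k·t) = 11 → t = ln(28.04/11)/k = 40820 s = 11.34 h.

11.3 h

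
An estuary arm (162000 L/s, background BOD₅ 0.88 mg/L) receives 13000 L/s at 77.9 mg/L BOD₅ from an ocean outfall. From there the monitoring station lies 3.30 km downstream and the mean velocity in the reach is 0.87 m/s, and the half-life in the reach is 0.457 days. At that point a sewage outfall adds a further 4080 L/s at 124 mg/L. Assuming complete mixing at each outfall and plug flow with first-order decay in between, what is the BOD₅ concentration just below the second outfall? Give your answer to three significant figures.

After mixing, C = (162000·0.8800 + 13000·77.90) / 175000 = 1155000/175000 = 6.601 mg/L; combined flow 175000 L/s.
Travel time t = 3.30·1000 / 0.87 = 3793 s = 1.054 h.
Half-life 0.457 d → k = ln 2 / 0.457 = 1.517 d⁻¹.
First-order decay: C = 6.601·exp(−k·t) = 6.601·0.9356 = 6.176 mg/L.
At the second outfall, C = (175000·6.176 + 4080·124.0) / (175000 + 4080) = 8.861 mg/L.

8.86 mg/L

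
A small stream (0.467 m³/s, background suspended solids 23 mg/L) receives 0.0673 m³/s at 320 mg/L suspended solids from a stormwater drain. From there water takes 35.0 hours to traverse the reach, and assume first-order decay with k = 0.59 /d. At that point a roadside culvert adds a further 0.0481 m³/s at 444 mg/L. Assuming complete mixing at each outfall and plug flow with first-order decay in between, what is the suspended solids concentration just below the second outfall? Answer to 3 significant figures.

After mixing, C = (0.4670·23.00 + 0.06730·320.0) / 0.5343 = 32.28/0.5343 = 60.41 mg/L; combined flow 0.5343 m³/s.
Applying C = C₀e^(−kt): 60.41 × 0.4230 = 25.55 mg/L.
At the second outfall, C = (0.5343·25.55 + 0.04810·444.0) / (0.5343 + 0.04810) = 60.11 mg/L.

60.1 mg/L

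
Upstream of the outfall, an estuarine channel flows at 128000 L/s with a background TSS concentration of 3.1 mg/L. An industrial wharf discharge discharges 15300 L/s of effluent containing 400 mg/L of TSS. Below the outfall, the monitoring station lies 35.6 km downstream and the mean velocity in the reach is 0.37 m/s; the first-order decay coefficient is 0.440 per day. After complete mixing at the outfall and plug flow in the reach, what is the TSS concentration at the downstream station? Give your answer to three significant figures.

Conservation of mass: C = (128000·3.100 + 15300·400.0) / 143300 = 6517000/143300 = 45.48 mg/L.
Travel time t = 35.6·1000 / 0.37 = 96220 s = 26.73 h.
Decay over the reach: 45.48·exp(−kt) = 45.48·0.6126 = 27.86 mg/L.

27.9 mg/L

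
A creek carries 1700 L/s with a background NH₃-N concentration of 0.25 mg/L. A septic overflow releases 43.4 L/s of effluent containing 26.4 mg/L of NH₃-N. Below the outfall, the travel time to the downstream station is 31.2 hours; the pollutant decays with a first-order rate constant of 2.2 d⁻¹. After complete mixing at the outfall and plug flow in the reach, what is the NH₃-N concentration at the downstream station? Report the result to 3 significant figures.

Flow-weighted average: C = (1700·0.2500 + 43.40·26.40) / 1743 = 1571/1743 = 0.9010 mg/L.
Applying C = C₀e^(−kt): 0.9010 × 0.05727 = 0.05160 mg/L.

0.0516 mg/L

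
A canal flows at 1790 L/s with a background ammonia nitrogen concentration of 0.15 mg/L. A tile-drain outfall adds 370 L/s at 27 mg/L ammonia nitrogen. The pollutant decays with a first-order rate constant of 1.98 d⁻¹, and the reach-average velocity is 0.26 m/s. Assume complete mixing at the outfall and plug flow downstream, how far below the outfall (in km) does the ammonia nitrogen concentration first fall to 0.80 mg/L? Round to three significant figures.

Mixed concentration C = ΣQC/ΣQ = (1790·0.1500 + 370.0·27.00) / 2160 = 10260/2160 = 4.749 mg/L.
Set 4.749·exp(−k·t) = 0.80 → t = ln(4.749/0.80)/k = 77720 s = 21.59 h.
Distance = v·t = 0.26·77720 = 20210 m = 20.21 km.

20.2 km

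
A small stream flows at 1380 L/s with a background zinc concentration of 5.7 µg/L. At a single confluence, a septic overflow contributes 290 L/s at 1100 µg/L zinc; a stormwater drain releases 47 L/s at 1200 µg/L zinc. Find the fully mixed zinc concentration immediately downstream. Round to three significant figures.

223 µg/L

Mixed concentration C = ΣQC/ΣQ = (1380·5.700 + 290.0·1100 + 47.00·1200) / 1717 = 383300/1717 = 223.2 µg/L.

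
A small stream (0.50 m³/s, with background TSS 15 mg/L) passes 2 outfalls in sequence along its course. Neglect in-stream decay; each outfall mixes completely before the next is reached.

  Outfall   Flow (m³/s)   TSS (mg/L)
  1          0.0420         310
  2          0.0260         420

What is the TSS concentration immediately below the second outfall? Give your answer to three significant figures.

55.4 mg/L

Below outfall 1: Q → 0.5420 m³/s, C = (0.5000·15.00 + 0.04200·310.0)/0.5420 = 37.86 mg/L.
Below outfall 2: Q → 0.5680 m³/s, C = (0.5420·37.86 + 0.02600·420.0)/0.5680 = 55.35 mg/L.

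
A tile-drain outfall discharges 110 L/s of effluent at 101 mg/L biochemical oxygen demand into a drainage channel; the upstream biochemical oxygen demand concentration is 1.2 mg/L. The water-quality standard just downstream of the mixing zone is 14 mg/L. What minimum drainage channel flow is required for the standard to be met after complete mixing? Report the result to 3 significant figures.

748 L/s

Set C_mix = 14: (Q·1.200 + 110.0·101.0) / (Q + 110.0) = 14
→ Q = 110.0·(101.0 − 14)/(14 − 1.200) = 747.7 L/s.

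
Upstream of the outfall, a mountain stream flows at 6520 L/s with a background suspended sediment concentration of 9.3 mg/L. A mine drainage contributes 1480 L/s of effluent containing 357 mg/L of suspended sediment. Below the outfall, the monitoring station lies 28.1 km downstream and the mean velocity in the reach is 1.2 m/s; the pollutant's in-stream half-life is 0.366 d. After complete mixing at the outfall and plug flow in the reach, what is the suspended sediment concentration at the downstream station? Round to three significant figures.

44.1 mg/L

Conservation of mass: C = (6520·9.300 + 1480·357.0) / 8000 = 589000/8000 = 73.62 mg/L.
Travel time t = 28.1·1000 / 1.2 = 23420 s = 6.505 h.
Half-life 0.366 d → k = ln 2 / 0.366 = 1.894 d⁻¹.
After decay, C = 73.62 × e^(−kt) = 73.62 × 0.5985 = 44.07 mg/L.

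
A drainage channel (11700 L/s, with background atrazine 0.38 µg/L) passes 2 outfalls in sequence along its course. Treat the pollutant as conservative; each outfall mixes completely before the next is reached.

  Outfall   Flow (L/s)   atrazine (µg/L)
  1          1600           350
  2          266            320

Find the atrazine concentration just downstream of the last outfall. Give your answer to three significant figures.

Below outfall 1: Q → 13300 L/s, C = (11700·0.3800 + 1600·350.0)/13300 = 42.44 µg/L.
Below outfall 2: Q → 13570 L/s, C = (13300·42.44 + 266.0·320.0)/13570 = 47.88 µg/L.

47.9 µg/L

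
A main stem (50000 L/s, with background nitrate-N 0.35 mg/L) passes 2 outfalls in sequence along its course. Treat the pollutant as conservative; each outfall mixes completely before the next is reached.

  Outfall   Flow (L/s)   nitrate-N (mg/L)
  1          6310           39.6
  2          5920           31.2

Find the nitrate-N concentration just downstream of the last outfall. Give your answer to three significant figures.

After outfall 1: Q = 50000 + 6310 = 56310 L/s; C = (50000·0.3500 + 6310·39.60)/56310 = 4.748 mg/L.
After outfall 2: Q = 56310 + 5920 = 62230 L/s; C = (56310·4.748 + 5920·31.20)/62230 = 7.265 mg/L.

7.26 mg/L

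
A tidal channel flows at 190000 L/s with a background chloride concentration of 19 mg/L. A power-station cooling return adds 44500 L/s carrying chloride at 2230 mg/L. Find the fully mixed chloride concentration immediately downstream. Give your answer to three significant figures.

Conservation of mass: C = (190000·19.00 + 44500·2230) / 234500 = 102800000/234500 = 438.6 mg/L.

439 mg/L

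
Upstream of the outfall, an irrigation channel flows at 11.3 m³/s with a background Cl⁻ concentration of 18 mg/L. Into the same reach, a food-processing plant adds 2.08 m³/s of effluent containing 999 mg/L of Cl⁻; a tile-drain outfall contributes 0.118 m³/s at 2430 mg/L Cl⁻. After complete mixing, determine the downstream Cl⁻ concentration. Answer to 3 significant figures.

190 mg/L

Mass balance: C = (11.30·18.00 + 2.080·999.0 + 0.1180·2430) / 13.50 = 2568/13.50 = 190.3 mg/L.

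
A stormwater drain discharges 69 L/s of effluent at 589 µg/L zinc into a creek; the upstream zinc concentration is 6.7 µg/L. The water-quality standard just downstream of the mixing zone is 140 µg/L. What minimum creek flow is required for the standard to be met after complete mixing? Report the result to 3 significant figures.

Set C_mix = 140: (Q·6.700 + 69.00·589.0) / (Q + 69.00) = 140
→ Q = 69.00·(589.0 − 140)/(140 − 6.700) = 232.4 L/s.

232 L/s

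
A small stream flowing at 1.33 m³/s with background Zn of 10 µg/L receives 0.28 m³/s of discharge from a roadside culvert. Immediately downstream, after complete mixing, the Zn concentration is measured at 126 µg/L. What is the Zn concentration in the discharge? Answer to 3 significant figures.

677 µg/L

Mass balance: 1.330·10.00 + 0.2800·Cₑ = 1.610·126.0
→ Cₑ = (1.610·126.0 − 1.330·10.00) / 0.2800 = 677.0 µg/L.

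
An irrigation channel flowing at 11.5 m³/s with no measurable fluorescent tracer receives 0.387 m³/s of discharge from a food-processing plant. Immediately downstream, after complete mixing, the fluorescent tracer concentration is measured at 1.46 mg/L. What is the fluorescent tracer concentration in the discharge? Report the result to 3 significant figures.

44.8 mg/L

Mass balance: 11.50·0 + 0.3870·Cₑ = 11.89·1.460
→ Cₑ = (11.89·1.460 − 11.50·0) / 0.3870 = 44.85 mg/L.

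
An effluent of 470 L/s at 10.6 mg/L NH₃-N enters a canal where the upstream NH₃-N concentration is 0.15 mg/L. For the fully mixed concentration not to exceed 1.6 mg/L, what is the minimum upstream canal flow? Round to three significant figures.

Set C_mix = 1.6: (Q·0.1500 + 470.0·10.60) / (Q + 470.0) = 1.6
→ Q = 470.0·(10.60 − 1.6)/(1.6 − 0.1500) = 2917 L/s.

2920 L/s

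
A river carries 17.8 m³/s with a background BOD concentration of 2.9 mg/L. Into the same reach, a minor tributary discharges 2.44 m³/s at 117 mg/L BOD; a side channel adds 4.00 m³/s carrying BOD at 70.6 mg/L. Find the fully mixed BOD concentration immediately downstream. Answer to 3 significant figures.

Mixed concentration C = ΣQC/ΣQ = (17.80·2.900 + 2.440·117.0 + 4.000·70.60) / 24.24 = 619.5/24.24 = 25.56 mg/L.

25.6 mg/L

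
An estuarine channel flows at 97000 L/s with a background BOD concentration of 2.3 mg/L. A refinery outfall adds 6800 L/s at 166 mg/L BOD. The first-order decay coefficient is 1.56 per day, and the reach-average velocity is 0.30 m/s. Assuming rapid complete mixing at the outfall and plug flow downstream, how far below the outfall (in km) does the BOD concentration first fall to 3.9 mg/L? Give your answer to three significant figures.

20.0 km

After mixing, C = (97000·2.300 + 6800·166.0) / 103800 = 1352000/103800 = 13.02 mg/L.
Set 13.02·exp(−k·t) = 3.9 → t = ln(13.02/3.9)/k = 66780 s = 18.55 h.
Distance = v·t = 0.30·66780 = 20040 m = 20.04 km.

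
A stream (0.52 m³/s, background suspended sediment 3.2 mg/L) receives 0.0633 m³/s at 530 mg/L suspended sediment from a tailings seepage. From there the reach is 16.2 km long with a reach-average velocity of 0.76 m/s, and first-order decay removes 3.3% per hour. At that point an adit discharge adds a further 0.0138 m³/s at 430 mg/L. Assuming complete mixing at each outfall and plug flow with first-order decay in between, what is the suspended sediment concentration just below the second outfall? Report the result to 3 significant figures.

After mixing, C = (0.5200·3.200 + 0.06330·530.0) / 0.5833 = 35.21/0.5833 = 60.37 mg/L; combined flow 0.5833 m³/s.
Travel time t = 16.2·1000 / 0.76 = 21320 s = 5.921 h.
3.3%/h lost → k = −ln(1 − 0.033) = 0.03356 h⁻¹.
After decay, C = 60.37 × e^(−kt) = 60.37 × 0.8198 = 49.49 mg/L.
At the second outfall, C = (0.5833·49.49 + 0.01380·430.0) / (0.5833 + 0.01380) = 58.28 mg/L.

58.3 mg/L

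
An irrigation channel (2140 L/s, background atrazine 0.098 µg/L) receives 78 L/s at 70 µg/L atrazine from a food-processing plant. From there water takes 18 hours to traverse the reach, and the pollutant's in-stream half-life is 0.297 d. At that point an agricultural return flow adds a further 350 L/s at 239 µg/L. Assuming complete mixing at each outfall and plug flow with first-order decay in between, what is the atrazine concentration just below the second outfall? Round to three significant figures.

33.0 µg/L

Mixed concentration C = ΣQC/ΣQ = (2140·0.09800 + 78.00·70.00) / 2218 = 5670/2218 = 2.556 µg/L; combined flow 2218 L/s.
Half-life 0.297 d → k = ln 2 / 0.297 = 2.334 d⁻¹.
Applying C = C₀e^(−kt): 2.556 × 0.1737 = 0.4440 µg/L.
Second outfall: C = (2218·0.4440 + 350.0·239.0)/2568 = 32.96 µg/L.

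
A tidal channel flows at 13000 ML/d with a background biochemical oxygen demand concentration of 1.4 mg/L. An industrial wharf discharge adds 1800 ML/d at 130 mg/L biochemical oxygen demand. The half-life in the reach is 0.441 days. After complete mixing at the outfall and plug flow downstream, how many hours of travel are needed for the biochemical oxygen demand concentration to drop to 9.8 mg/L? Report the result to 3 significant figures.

8.45 h

Mass balance: C = (13000·1.400 + 1800·130.0) / 14800 = 252200/14800 = 17.04 mg/L.
Half-life 0.441 d → k = ln 2 / 0.441 = 1.572 d⁻¹.
17.04·exp(−k·t) = 9.8 → t = ln(17.04/9.8)/k = 30410 s = 8.447 h.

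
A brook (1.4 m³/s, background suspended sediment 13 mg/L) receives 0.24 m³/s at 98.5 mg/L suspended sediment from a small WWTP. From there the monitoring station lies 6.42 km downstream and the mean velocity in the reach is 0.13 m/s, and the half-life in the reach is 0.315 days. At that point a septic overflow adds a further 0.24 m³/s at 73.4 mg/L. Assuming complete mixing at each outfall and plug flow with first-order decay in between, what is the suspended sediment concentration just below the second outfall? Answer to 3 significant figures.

Mass balance: C = (1.400·13.00 + 0.2400·98.50) / 1.640 = 41.84/1.640 = 25.51 mg/L; combined flow 1.640 m³/s.
Travel time t = 6.42·1000 / 0.13 = 49380 s = 13.72 h.
Half-life 0.315 d → k = ln 2 / 0.315 = 2.200 d⁻¹.
After decay, C = 25.51 × e^(−kt) = 25.51 × 0.2843 = 7.253 mg/L.
At the second outfall, C = (1.640·7.253 + 0.2400·73.40) / (1.640 + 0.2400) = 15.70 mg/L.

15.7 mg/L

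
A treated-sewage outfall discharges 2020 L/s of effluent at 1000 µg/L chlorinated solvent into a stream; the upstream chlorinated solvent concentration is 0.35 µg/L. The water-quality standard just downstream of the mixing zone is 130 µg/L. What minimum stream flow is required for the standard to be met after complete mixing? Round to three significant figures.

Set C_mix = 130: (Q·0.3500 + 2020·1000) / (Q + 2020) = 130
→ Q = 2020·(1000 − 130)/(130 − 0.3500) = 13550 L/s.

13600 L/s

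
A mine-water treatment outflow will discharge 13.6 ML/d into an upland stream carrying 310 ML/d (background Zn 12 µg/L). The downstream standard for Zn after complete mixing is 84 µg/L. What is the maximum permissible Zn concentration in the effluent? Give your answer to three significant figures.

At the limit, (Qr·Cr + Qe·Cₑ)/(Qr + Qe) = 84:
Cₑ = (323.6·84 − 310.0·12.00) / 13.60 = 1725 µg/L.

1730 µg/L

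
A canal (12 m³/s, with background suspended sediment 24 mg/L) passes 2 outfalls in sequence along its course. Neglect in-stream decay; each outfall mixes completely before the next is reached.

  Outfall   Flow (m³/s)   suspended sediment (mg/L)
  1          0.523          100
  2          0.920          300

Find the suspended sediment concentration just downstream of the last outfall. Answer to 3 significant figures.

45.8 mg/L

Below outfall 1: Q → 12.52 m³/s, C = (12.00·24.00 + 0.5230·100.0)/12.52 = 27.17 mg/L.
Below outfall 2: Q → 13.44 m³/s, C = (12.52·27.17 + 0.9200·300.0)/13.44 = 45.85 mg/L.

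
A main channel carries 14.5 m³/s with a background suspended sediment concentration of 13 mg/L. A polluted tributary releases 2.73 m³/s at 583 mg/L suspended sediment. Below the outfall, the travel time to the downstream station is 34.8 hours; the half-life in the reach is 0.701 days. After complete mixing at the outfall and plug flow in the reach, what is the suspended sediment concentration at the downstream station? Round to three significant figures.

Flow-weighted average: C = (14.50·13.00 + 2.730·583.0) / 17.23 = 1780/17.23 = 103.3 mg/L.
Half-life 0.701 d → k = ln 2 / 0.701 = 0.9888 d⁻¹.
Decay over the reach: 103.3·exp(−kt) = 103.3·0.2384 = 24.63 mg/L.

24.6 mg/L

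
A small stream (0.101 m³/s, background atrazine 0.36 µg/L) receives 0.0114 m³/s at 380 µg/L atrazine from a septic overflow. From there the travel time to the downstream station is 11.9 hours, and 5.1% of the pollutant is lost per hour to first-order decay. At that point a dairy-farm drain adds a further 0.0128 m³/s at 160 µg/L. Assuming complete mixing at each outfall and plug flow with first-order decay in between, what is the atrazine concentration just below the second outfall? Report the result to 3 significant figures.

35.1 µg/L

Flow-weighted average: C = (0.1010·0.3600 + 0.01140·380.0) / 0.1124 = 4.368/0.1124 = 38.86 µg/L; combined flow 0.1124 m³/s.
5.1%/h lost → k = −ln(1 − 0.051) = 0.05235 h⁻¹.
Applying C = C₀e^(−kt): 38.86 × 0.5364 = 20.85 µg/L.
Second outfall: C = (0.1124·20.85 + 0.01280·160.0)/0.1252 = 35.07 µg/L.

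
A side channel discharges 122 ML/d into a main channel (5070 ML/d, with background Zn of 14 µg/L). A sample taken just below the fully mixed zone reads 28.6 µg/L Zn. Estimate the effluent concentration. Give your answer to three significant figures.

635 µg/L

Mass balance: 5070·14.00 + 122.0·Cₑ = 5192·28.60
→ Cₑ = (5192·28.60 − 5070·14.00) / 122.0 = 635.3 µg/L.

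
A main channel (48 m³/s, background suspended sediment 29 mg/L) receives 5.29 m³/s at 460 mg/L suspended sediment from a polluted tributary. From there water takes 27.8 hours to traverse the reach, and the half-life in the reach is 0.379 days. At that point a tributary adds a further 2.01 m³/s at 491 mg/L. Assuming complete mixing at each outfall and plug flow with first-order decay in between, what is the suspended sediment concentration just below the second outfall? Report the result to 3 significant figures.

Conservation of mass: C = (48.00·29.00 + 5.290·460.0) / 53.29 = 3825/53.29 = 71.78 mg/L; combined flow 53.29 m³/s.
Half-life 0.379 d → k = ln 2 / 0.379 = 1.829 d⁻¹.
After decay, C = 71.78 × e^(−kt) = 71.78 × 0.1202 = 8.630 mg/L.
Second outfall: C = (53.29·8.630 + 2.010·491.0)/55.30 = 26.16 mg/L.

26.2 mg/L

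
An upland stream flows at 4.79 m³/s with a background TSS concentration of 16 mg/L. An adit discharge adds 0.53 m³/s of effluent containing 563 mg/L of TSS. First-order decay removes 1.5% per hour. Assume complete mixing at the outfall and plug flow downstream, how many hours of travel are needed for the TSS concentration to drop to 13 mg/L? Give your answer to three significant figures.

Mixed concentration C = ΣQC/ΣQ = (4.790·16.00 + 0.5300·563.0) / 5.320 = 375.0/5.320 = 70.49 mg/L.
1.5%/h lost → k = −ln(1 − 0.015) = 0.01511 h⁻¹.
70.49·exp(−k·t) = 13 → t = ln(70.49/13)/k = 402700 s = 111.9 h.

112 h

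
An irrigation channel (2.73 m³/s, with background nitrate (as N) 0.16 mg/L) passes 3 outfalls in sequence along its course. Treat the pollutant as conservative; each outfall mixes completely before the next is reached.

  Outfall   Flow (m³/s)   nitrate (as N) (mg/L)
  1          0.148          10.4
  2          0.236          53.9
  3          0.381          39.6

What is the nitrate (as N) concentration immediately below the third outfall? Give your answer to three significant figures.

Below outfall 1: Q → 2.878 m³/s, C = (2.730·0.1600 + 0.1480·10.40)/2.878 = 0.6866 mg/L.
Below outfall 2: Q → 3.114 m³/s, C = (2.878·0.6866 + 0.2360·53.90)/3.114 = 4.719 mg/L.
Below outfall 3: Q → 3.495 m³/s, C = (3.114·4.719 + 0.3810·39.60)/3.495 = 8.522 mg/L.

8.52 mg/L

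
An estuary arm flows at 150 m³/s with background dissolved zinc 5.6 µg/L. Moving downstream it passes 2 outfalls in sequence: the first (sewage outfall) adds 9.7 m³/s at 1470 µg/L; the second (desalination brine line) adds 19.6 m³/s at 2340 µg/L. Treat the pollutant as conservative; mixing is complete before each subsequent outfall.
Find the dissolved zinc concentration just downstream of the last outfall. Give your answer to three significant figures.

After outfall 1: Q = 150.0 + 9.700 = 159.7 m³/s; C = (150.0·5.600 + 9.700·1470)/159.7 = 94.55 µg/L.
After outfall 2: Q = 159.7 + 19.60 = 179.3 m³/s; C = (159.7·94.55 + 19.60·2340)/179.3 = 340.0 µg/L.

340 µg/L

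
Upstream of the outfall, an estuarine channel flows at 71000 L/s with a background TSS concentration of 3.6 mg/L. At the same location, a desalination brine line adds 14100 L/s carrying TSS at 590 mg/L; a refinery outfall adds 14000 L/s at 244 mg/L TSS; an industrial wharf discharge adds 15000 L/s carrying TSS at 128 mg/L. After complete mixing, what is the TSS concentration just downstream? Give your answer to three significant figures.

122 mg/L

After mixing, C = (71000·3.600 + 14100·590.0 + 14000·244.0 + 15000·128.0) / 114100 = 13910000/114100 = 121.9 mg/L.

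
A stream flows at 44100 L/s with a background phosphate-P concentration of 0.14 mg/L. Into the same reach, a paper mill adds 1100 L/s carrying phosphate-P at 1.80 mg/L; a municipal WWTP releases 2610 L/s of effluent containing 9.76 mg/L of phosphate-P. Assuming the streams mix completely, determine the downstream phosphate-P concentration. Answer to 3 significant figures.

Mixed concentration C = ΣQC/ΣQ = (44100·0.1400 + 1100·1.800 + 2610·9.760) / 47810 = 33630/47810 = 0.7034 mg/L.

0.703 mg/L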